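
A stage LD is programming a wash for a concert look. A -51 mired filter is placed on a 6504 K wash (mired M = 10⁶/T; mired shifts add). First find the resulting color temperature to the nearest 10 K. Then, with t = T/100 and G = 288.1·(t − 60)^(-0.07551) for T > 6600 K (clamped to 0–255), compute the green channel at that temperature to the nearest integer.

M_in = 10⁶/6504 = 153.75; M_out = 153.75 + (-51) = 102.75.
T_out = 10⁶/102.75 = 9732.2 K → 9730 K; t = 97.3.
G = 288.1·(97.3 − 60)^(-0.07551) = 288.1·37.3^(-0.07551) = 288.1·0.76089 = 219.212.
Rounded: 219.

219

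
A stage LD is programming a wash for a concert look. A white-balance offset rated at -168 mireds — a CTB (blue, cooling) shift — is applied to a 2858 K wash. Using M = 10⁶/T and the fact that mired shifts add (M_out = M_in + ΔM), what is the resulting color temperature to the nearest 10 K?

M_in = 10⁶/2858 = 349.90 mireds.
M_out = 349.90 + (-168) = 181.90 mireds.
T_out = 10⁶/181.90 = 5497.7 K → 5500 K.

5500 K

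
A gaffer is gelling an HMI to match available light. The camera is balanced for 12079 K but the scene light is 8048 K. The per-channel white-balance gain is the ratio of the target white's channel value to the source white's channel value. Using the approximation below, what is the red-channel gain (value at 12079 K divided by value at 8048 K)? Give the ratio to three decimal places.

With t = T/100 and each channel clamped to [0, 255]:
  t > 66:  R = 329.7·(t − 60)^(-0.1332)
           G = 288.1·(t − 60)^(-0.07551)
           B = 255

0.865

At 8048 K (t = 80.48):
  R = 329.7·(80.48 − 60)^(-0.1332) = 329.7·20.48^(-0.1332) = 329.7·0.66885 = 220.521.
At 12079 K (t = 120.79):
  R = 329.7·(120.79 − 60)^(-0.1332) = 329.7·60.79^(-0.1332) = 329.7·0.57862 = 190.771.
Gain = 190.771 / 220.521 = 0.8651 → 0.865.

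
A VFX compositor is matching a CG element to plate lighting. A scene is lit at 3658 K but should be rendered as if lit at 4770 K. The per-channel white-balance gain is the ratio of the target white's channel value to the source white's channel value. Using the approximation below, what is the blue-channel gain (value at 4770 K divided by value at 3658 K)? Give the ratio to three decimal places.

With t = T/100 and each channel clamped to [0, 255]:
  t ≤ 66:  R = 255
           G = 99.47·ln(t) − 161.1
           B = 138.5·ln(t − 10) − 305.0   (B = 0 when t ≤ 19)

1.324

At 3658 K (t = 36.58):
  B = 138.5·ln(36.58 − 10) − 305.0 = 138.5·ln 26.58 − 305.0 = 138.5·3.2802 − 305.0 = 149.302.
At 4770 K (t = 47.7):
  B = 138.5·ln(47.7 − 10) − 305.0 = 138.5·ln 37.7 − 305.0 = 138.5·3.6297 − 305.0 = 197.708.
Gain = 197.708 / 149.302 = 1.3242 → 1.324.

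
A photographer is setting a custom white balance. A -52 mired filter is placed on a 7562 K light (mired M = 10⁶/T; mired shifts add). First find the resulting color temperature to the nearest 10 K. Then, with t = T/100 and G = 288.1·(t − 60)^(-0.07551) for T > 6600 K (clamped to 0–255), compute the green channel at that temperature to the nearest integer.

M_in = 10⁶/7562 = 132.24; M_out = 132.24 + (-52) = 80.24.
T_out = 10⁶/80.24 = 12462.6 K → 12460 K; t = 124.6.
G = 288.1·(124.6 − 60)^(-0.07551) = 288.1·64.6^(-0.07551) = 288.1·0.72998 = 210.306.
Rounded: 210.

210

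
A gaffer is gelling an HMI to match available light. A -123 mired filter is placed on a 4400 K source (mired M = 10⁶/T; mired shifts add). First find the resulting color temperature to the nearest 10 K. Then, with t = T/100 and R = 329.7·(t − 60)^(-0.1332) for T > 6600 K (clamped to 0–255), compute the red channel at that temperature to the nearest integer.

205

M_in = 10⁶/4400 = 227.27; M_out = 227.27 + (-123) = 104.27.
T_out = 10⁶/104.27 = 9590.2 K → 9590 K; t = 95.9.
R = 329.7·(95.9 − 60)^(-0.1332) = 329.7·35.9^(-0.1332) = 329.7·0.62067 = 204.635.
Rounded: 205.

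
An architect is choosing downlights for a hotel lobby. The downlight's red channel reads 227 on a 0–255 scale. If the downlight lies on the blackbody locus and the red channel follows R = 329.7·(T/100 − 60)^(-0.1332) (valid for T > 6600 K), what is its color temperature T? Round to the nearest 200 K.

7600 K

(t − 60)^(-0.1332) = 227/329.7 = 0.68850.
t − 60 = 0.68850^(1/-0.1332) = 0.68850^(-7.508) = 16.478, so t = 76.478.
T = 100·t = 7648 K → 7600 K to the nearest 200 K.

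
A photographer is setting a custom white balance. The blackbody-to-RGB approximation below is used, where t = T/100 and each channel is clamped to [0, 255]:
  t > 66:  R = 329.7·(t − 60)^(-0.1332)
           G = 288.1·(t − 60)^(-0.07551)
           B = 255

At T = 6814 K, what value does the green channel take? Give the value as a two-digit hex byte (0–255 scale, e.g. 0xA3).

t = 6814/100 = 68.14; the t > 66 branch applies.
G = 288.1·(68.14 − 60)^(-0.07551) = 288.1·8.14^(-0.07551) = 288.1·0.85357 = 245.913.
Rounded: 246; in hex, 0xF6.

0xF6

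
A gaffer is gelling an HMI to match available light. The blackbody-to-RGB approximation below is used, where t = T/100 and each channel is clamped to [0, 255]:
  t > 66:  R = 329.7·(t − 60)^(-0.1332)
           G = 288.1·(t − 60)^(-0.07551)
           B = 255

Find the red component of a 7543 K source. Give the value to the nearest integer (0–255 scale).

229

t = 7543/100 = 75.43; the t > 66 branch applies.
R = 329.7·(75.43 − 60)^(-0.1332) = 329.7·15.43^(-0.1332) = 329.7·0.69456 = 228.996.
Rounded: 229.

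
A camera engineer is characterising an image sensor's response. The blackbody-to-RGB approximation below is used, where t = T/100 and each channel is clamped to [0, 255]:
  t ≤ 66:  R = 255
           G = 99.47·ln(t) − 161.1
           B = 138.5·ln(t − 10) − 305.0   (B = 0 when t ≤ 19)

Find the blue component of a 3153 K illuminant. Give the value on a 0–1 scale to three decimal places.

t = 3153/100 = 31.53; the t ≤ 66 branch applies.
B = 138.5·ln(31.53 − 10) − 305.0 = 138.5·ln 21.53 − 305.0 = 138.5·3.0694 − 305.0 = 120.118.
On a 0–1 scale: 120.118/255 = 0.4711 → 0.471.

0.471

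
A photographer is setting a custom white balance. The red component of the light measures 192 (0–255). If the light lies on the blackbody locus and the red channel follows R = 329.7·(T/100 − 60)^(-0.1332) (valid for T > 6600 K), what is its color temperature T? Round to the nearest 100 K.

(t − 60)^(-0.1332) = 192/329.7 = 0.58235.
t − 60 = 0.58235^(1/-0.1332) = 0.58235^(-7.508) = 57.929, so t = 117.929.
T = 100·t = 11793 K → 11800 K to the nearest 100 K.

11800 K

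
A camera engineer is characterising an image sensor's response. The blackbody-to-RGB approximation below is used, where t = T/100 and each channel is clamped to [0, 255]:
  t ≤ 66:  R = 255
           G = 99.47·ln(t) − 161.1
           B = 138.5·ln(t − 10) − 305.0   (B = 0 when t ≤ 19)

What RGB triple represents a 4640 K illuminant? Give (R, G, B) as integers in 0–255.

t = 4640/100 = 46.4; the t ≤ 66 branch applies.
R = 255 by definition for t ≤ 66.
G = 99.47·ln 46.4 − 161.1 = 99.47·3.8373 − 161.1 = 220.596.
B = 138.5·ln(46.4 − 10) − 305.0 = 138.5·ln 36.4 − 305.0 = 138.5·3.5946 − 305.0 = 192.848.
Rounded: (255, 221, 193).

(255, 221, 193)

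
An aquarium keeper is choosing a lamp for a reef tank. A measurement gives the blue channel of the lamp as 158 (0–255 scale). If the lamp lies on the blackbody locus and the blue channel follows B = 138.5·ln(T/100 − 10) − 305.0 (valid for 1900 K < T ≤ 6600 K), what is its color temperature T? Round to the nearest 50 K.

ln(t − 10) = (158 + 305.0) / 138.5 = 3.3430.
t − 10 = e^3.3430 = 28.303, so t = 38.303.
T = 100·t = 3830 K → 3850 K to the nearest 50 K.

3850 K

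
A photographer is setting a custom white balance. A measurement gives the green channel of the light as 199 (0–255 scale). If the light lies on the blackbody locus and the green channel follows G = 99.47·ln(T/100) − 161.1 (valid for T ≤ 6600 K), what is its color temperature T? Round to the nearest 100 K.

3700 K

ln t = (199 + 161.1) / 99.47 = 3.6202.
t = e^3.6202 = 37.345.
T = 100·t = 3734 K → 3700 K to the nearest 100 K.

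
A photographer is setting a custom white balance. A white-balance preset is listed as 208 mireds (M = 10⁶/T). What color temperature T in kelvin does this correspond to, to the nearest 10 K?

4810 K

T = 10⁶ / 208 = 4807.69 K → 4810 K.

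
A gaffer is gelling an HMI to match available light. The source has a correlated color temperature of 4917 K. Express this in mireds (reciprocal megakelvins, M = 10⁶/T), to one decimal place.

203.4 mireds

M = 10⁶ / 4917 = 203.376 → 203.4 mireds.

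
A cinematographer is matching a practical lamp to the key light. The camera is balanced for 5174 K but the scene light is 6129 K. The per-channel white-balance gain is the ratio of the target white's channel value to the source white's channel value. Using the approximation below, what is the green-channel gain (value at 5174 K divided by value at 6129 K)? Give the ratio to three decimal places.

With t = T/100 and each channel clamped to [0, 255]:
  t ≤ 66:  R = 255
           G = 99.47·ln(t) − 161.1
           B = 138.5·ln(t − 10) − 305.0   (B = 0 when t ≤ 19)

0.932

At 6129 K (t = 61.29):
  G = 99.47·ln 61.29 − 161.1 = 99.47·4.1156 − 161.1 = 248.280.
At 5174 K (t = 51.74):
  G = 99.47·ln 51.74 − 161.1 = 99.47·3.9462 − 161.1 = 231.432.
Gain = 231.432 / 248.280 = 0.9321 → 0.932.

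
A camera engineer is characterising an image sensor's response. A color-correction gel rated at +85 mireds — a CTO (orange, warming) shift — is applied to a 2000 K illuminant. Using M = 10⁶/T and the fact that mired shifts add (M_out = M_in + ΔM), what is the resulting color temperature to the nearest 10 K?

1710 K

M_in = 10⁶/2000 = 500.00 mireds.
M_out = 500.00 + (+85) = 585.00 mireds.
T_out = 10⁶/585.00 = 1709.4 K → 1710 K.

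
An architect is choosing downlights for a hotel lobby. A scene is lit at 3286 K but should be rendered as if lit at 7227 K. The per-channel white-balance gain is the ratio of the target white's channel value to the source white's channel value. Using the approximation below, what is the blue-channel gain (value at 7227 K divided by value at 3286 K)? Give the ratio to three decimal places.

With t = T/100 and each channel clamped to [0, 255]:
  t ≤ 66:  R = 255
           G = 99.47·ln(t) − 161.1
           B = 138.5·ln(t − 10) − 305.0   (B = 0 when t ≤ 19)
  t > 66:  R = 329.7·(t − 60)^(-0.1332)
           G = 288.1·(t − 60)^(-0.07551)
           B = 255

At 3286 K (t = 32.86):
  B = 138.5·ln(32.86 − 10) − 305.0 = 138.5·ln 22.86 − 305.0 = 138.5·3.1294 − 305.0 = 128.420.
At 7227 K (t = 72.27):
  B = 255 by definition for t > 66.
Gain = 255.000 / 128.420 = 1.9857 → 1.986.

1.986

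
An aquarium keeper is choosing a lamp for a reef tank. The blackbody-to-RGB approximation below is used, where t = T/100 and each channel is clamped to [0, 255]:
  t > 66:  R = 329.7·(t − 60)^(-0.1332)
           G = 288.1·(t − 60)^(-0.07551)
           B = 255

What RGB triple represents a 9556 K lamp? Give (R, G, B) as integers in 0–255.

t = 9556/100 = 95.56; the t > 66 branch applies.
R = 329.7·(95.56 − 60)^(-0.1332) = 329.7·35.56^(-0.1332) = 329.7·0.62146 = 204.895.
G = 288.1·(95.56 − 60)^(-0.07551) = 288.1·35.56^(-0.07551) = 288.1·0.76364 = 220.004.
B = 255 by definition for t > 66.
Rounded: (205, 220, 255).

(205, 220, 255)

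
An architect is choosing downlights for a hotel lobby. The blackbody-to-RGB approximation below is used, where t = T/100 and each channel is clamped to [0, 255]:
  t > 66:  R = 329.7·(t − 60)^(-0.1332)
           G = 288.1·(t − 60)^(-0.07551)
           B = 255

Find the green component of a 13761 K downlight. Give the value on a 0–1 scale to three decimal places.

0.813

t = 13761/100 = 137.61; the t > 66 branch applies.
G = 288.1·(137.61 − 60)^(-0.07551) = 288.1·77.61^(-0.07551) = 288.1·0.71993 = 207.413.
On a 0–1 scale: 207.413/255 = 0.8134 → 0.813.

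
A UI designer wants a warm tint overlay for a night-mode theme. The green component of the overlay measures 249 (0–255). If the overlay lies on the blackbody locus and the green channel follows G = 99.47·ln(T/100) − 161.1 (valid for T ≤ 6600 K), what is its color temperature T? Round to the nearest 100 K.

ln t = (249 + 161.1) / 99.47 = 4.1229.
t = e^4.1229 = 61.735.
T = 100·t = 6174 K → 6200 K to the nearest 100 K.

6200 K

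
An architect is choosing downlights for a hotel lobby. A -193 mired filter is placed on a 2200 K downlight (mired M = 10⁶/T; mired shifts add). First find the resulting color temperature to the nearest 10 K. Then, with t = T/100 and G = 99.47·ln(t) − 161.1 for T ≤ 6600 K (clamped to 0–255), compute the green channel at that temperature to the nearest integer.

M_in = 10⁶/2200 = 454.55; M_out = 454.55 + (-193) = 261.55.
T_out = 10⁶/261.55 = 3823.4 K → 3820 K; t = 38.2.
G = 99.47·ln 38.2 − 161.1 = 99.47·3.6428 − 161.1 = 201.253.
Rounded: 201.

201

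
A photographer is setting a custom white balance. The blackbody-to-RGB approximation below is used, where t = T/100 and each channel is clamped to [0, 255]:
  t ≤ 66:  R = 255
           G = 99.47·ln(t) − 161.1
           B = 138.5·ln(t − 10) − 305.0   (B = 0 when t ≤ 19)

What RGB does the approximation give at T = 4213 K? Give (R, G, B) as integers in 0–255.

t = 4213/100 = 42.13; the t ≤ 66 branch applies.
R = 255 by definition for t ≤ 66.
G = 99.47·ln 42.13 − 161.1 = 99.47·3.7408 − 161.1 = 210.993.
B = 138.5·ln(42.13 − 10) − 305.0 = 138.5·ln 32.13 − 305.0 = 138.5·3.4698 − 305.0 = 175.566.
Rounded: (255, 211, 176).

(255, 211, 176)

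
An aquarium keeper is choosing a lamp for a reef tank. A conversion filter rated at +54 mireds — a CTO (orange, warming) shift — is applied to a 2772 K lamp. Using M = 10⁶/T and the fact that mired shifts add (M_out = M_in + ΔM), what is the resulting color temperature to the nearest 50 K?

M_in = 10⁶/2772 = 360.75 mireds.
M_out = 360.75 + (+54) = 414.75 mireds.
T_out = 10⁶/414.75 = 2411.1 K → 2400 K.

2400 K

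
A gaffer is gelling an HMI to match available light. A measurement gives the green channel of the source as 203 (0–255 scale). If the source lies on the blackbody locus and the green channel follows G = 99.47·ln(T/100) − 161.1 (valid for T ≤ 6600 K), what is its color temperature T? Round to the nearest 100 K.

3900 K

ln t = (203 + 161.1) / 99.47 = 3.6604.
t = e^3.6604 = 38.877.
T = 100·t = 3888 K → 3900 K to the nearest 100 K.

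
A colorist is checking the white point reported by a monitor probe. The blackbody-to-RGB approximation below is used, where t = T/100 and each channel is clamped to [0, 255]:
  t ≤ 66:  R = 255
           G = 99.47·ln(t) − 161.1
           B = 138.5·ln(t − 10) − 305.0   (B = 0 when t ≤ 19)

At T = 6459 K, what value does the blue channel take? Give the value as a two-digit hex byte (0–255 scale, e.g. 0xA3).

t = 6459/100 = 64.59; the t ≤ 66 branch applies.
B = 138.5·ln(64.59 − 10) − 305.0 = 138.5·ln 54.59 − 305.0 = 138.5·3.9999 − 305.0 = 248.979.
Rounded: 249; in hex, 0xF9.

0xF9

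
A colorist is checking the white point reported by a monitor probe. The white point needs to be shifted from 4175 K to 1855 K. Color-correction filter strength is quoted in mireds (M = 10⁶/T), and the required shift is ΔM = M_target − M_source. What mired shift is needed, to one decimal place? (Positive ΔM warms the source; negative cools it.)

M_source = 10⁶/4175 = 239.521; M_target = 10⁶/1855 = 539.084.
ΔM = 539.084 − 239.521 = 299.563 → +299.6 mireds, a warming shift.

+299.6 mireds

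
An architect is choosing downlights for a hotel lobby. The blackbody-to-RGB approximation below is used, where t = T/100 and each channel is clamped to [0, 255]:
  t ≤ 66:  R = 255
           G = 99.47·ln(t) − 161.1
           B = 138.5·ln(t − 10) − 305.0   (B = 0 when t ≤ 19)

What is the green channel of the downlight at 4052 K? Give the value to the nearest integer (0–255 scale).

207

t = 4052/100 = 40.52; the t ≤ 66 branch applies.
G = 99.47·ln 40.52 − 161.1 = 99.47·3.7018 − 161.1 = 207.118.
Rounded: 207.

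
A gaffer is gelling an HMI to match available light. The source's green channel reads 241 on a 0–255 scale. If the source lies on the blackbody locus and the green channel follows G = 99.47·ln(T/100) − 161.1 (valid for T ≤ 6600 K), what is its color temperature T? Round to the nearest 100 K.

5700 K

ln t = (241 + 161.1) / 99.47 = 4.0424.
t = e^4.0424 = 56.964.
T = 100·t = 5696 K → 5700 K to the nearest 100 K.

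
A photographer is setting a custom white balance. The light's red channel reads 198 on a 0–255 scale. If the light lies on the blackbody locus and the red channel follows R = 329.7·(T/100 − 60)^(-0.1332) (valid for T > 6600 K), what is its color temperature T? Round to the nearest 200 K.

(t − 60)^(-0.1332) = 198/329.7 = 0.60055.
t − 60 = 0.60055^(1/-0.1332) = 0.60055^(-7.508) = 45.980, so t = 105.980.
T = 100·t = 10598 K → 10600 K to the nearest 200 K.

10600 K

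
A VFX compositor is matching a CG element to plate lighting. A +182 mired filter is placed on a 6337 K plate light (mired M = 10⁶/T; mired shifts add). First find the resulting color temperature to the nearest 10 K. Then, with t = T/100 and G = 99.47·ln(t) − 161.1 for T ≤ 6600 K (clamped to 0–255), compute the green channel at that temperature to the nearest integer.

M_in = 10⁶/6337 = 157.80; M_out = 157.80 + (+182) = 339.80.
T_out = 10⁶/339.80 = 2942.9 K → 2940 K; t = 29.4.
G = 99.47·ln 29.4 − 161.1 = 99.47·3.3810 − 161.1 = 175.208.
Rounded: 175.

175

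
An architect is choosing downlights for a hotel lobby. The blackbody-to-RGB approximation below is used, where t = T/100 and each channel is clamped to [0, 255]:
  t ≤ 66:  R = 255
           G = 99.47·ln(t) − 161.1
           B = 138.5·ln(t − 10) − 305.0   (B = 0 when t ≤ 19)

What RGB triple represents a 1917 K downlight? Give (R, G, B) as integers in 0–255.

t = 1917/100 = 19.17; the t ≤ 66 branch applies.
R = 255 by definition for t ≤ 66.
G = 99.47·ln 19.17 − 161.1 = 99.47·2.9533 − 161.1 = 132.669.
B = 138.5·ln(19.17 − 10) − 305.0 = 138.5·ln 9.17 − 305.0 = 138.5·2.2159 − 305.0 = 1.907.
Rounded: (255, 133, 2).

(255, 133, 2)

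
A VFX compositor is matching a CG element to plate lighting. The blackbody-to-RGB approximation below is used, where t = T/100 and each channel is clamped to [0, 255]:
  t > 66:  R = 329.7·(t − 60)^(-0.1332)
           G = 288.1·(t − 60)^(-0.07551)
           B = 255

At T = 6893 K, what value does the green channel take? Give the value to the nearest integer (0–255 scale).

t = 6893/100 = 68.93; the t > 66 branch applies.
G = 288.1·(68.93 − 60)^(-0.07551) = 288.1·8.93^(-0.07551) = 288.1·0.84762 = 244.199.
Rounded: 244.

244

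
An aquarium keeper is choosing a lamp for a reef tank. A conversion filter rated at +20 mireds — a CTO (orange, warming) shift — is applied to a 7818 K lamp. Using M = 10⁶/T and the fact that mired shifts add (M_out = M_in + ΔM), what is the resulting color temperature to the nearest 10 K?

M_in = 10⁶/7818 = 127.91 mireds.
M_out = 127.91 + (+20) = 147.91 mireds.
T_out = 10⁶/147.91 = 6760.9 K → 6760 K.

6760 K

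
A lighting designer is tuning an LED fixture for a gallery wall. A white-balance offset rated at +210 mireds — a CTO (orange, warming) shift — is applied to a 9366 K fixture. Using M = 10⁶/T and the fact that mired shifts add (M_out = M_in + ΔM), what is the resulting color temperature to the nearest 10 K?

3160 K

M_in = 10⁶/9366 = 106.77 mireds.
M_out = 106.77 + (+210) = 316.77 mireds.
T_out = 10⁶/316.77 = 3156.9 K → 3160 K.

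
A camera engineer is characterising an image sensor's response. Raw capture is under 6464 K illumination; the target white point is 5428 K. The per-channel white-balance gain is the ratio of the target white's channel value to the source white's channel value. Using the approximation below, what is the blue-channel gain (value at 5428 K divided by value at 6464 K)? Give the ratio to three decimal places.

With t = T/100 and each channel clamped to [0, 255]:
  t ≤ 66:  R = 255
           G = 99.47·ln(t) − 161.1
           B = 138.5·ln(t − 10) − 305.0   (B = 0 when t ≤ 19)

At 6464 K (t = 64.64):
  B = 138.5·ln(64.64 − 10) − 305.0 = 138.5·ln 54.64 − 305.0 = 138.5·4.0008 − 305.0 = 249.106.
At 5428 K (t = 54.28):
  B = 138.5·ln(54.28 − 10) − 305.0 = 138.5·ln 44.28 − 305.0 = 138.5·3.7905 − 305.0 = 219.989.
Gain = 219.989 / 249.106 = 0.8831 → 0.883.

0.883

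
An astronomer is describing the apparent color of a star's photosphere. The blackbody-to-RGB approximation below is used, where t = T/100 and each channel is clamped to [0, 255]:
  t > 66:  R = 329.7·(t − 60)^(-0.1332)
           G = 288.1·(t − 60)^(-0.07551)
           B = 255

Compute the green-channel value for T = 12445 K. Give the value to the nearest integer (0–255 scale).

210

t = 12445/100 = 124.45; the t > 66 branch applies.
G = 288.1·(124.45 − 60)^(-0.07551) = 288.1·64.45^(-0.07551) = 288.1·0.73011 = 210.343.
Rounded: 210.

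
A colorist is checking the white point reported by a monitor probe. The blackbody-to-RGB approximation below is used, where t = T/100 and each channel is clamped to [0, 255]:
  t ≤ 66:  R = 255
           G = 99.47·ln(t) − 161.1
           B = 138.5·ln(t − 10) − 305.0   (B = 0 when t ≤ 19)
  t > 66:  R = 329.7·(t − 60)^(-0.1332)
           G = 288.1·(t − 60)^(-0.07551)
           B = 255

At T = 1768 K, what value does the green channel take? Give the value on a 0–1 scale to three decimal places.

0.489

t = 1768/100 = 17.68; the t ≤ 66 branch applies.
G = 99.47·ln 17.68 − 161.1 = 99.47·2.8724 − 161.1 = 124.621.
On a 0–1 scale: 124.621/255 = 0.4887 → 0.489.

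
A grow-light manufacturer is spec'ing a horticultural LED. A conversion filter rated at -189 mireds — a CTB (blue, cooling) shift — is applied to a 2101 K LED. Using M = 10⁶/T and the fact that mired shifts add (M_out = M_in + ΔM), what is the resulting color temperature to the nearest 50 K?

M_in = 10⁶/2101 = 475.96 mireds.
M_out = 475.96 + (-189) = 286.96 mireds.
T_out = 10⁶/286.96 = 3484.8 K → 3500 K.

3500 K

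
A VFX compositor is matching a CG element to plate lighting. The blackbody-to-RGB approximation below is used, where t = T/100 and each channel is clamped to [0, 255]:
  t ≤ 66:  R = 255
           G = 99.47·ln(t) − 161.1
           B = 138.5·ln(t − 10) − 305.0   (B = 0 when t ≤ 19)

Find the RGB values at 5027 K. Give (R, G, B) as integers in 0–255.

(255, 229, 207)

t = 5027/100 = 50.27; the t ≤ 66 branch applies.
R = 255 by definition for t ≤ 66.
G = 99.47·ln 50.27 − 161.1 = 99.47·3.9174 − 161.1 = 228.565.
B = 138.5·ln(50.27 − 10) − 305.0 = 138.5·ln 40.27 − 305.0 = 138.5·3.6956 − 305.0 = 206.842.
Rounded: (255, 229, 207).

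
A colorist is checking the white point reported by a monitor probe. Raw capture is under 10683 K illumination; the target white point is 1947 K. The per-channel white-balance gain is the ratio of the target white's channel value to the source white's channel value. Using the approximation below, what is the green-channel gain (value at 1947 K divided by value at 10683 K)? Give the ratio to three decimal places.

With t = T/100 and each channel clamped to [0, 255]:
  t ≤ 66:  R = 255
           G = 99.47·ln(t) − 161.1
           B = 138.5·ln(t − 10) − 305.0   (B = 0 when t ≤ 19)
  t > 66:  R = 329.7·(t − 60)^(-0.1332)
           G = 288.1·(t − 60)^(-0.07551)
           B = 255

At 10683 K (t = 106.83):
  G = 288.1·(106.83 − 60)^(-0.07551) = 288.1·46.83^(-0.07551) = 288.1·0.74793 = 215.478.
At 1947 K (t = 19.47):
  G = 99.47·ln 19.47 − 161.1 = 99.47·2.9689 − 161.1 = 134.214.
Gain = 134.214 / 215.478 = 0.6229 → 0.623.

0.623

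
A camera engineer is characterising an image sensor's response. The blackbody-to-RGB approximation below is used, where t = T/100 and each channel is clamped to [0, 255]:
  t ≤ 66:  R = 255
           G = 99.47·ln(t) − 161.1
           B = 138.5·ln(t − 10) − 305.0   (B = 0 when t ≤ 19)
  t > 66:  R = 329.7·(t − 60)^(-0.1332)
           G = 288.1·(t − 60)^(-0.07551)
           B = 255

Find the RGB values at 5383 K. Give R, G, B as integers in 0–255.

t = 5383/100 = 53.83; the t ≤ 66 branch applies.
R = 255 by definition for t ≤ 66.
G = 99.47·ln 53.83 − 161.1 = 99.47·3.9858 − 161.1 = 235.371.
B = 138.5·ln(53.83 − 10) − 305.0 = 138.5·ln 43.83 − 305.0 = 138.5·3.7803 − 305.0 = 218.574.
Rounded: (255, 235, 219).

R=255, G=235, B=219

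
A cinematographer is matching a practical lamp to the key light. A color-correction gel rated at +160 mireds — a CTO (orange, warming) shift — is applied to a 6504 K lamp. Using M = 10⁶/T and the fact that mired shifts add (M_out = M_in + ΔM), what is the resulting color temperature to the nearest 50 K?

M_in = 10⁶/6504 = 153.75 mireds.
M_out = 153.75 + (+160) = 313.75 mireds.
T_out = 10⁶/313.75 = 3187.2 K → 3200 K.

3200 K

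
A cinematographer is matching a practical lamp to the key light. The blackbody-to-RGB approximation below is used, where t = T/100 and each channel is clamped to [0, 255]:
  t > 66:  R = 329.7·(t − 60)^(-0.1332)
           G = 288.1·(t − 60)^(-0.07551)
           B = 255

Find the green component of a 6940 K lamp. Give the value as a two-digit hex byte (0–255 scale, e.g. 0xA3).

t = 6940/100 = 69.4; the t > 66 branch applies.
G = 288.1·(69.4 − 60)^(-0.07551) = 288.1·9.4^(-0.07551) = 288.1·0.84434 = 243.255.
Rounded: 243; in hex, 0xF3.

0xF3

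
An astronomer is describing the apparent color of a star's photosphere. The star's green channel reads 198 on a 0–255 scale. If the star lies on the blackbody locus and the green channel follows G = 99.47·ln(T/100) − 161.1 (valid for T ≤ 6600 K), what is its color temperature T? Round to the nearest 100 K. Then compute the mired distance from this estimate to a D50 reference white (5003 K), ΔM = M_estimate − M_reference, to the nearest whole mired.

+70 mireds

ln t = (198 + 161.1) / 99.47 = 3.6101.
t = e^3.6101 = 36.971.
T = 100·t = 3697 K → 3700 K to the nearest 100 K.
M_estimate = 10⁶/3700 = 270.27; M_reference = 10⁶/5003 = 199.88.
ΔM = 270.27 − 199.88 = 70.39 → +70 mireds.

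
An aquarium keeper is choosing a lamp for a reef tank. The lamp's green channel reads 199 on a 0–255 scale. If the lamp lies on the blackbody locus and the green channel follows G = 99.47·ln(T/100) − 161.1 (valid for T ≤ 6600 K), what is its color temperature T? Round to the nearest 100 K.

3700 K

ln t = (199 + 161.1) / 99.47 = 3.6202.
t = e^3.6202 = 37.345.
T = 100·t = 3734 K → 3700 K to the nearest 100 K.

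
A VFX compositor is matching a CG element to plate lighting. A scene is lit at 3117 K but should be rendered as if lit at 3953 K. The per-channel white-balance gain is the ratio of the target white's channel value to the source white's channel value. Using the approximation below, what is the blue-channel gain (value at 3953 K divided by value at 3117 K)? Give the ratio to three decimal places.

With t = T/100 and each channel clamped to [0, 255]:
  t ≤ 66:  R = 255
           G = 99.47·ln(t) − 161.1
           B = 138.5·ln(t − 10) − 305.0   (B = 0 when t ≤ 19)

At 3117 K (t = 31.17):
  B = 138.5·ln(31.17 − 10) − 305.0 = 138.5·ln 21.17 − 305.0 = 138.5·3.0526 − 305.0 = 117.783.
At 3953 K (t = 39.53):
  B = 138.5·ln(39.53 − 10) − 305.0 = 138.5·ln 29.53 − 305.0 = 138.5·3.3854 − 305.0 = 163.879.
Gain = 163.879 / 117.783 = 1.3914 → 1.391.

1.391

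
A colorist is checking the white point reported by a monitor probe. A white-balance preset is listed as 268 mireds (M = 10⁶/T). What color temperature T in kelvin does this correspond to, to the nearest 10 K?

T = 10⁶ / 268 = 3731.34 K → 3730 K.

3730 K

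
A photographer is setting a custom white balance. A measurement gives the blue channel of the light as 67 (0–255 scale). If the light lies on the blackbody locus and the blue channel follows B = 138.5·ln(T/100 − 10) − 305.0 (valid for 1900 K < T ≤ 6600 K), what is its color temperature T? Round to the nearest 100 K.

2500 K

ln(t − 10) = (67 + 305.0) / 138.5 = 2.6859.
t − 10 = e^2.6859 = 14.672, so t = 24.672.
T = 100·t = 2467 K → 2500 K to the nearest 100 K.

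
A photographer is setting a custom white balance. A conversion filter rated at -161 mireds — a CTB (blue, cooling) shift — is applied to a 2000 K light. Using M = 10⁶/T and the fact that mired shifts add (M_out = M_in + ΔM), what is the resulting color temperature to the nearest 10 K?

M_in = 10⁶/2000 = 500.00 mireds.
M_out = 500.00 + (-161) = 339.00 mireds.
T_out = 10⁶/339.00 = 2949.9 K → 2950 K.

2950 K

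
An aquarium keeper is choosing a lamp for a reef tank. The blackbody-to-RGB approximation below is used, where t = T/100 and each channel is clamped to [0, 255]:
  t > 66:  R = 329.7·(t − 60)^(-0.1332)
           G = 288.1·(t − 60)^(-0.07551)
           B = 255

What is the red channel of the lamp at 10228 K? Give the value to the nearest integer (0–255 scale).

200

t = 10228/100 = 102.28; the t > 66 branch applies.
R = 329.7·(102.28 − 60)^(-0.1332) = 329.7·42.28^(-0.1332) = 329.7·0.60729 = 200.225.
Rounded: 200.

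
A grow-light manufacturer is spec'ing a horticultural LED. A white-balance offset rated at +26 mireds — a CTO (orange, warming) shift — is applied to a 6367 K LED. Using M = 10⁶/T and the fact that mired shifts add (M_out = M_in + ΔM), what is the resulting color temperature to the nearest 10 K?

5460 K

M_in = 10⁶/6367 = 157.06 mireds.
M_out = 157.06 + (+26) = 183.06 mireds.
T_out = 10⁶/183.06 = 5462.7 K → 5460 K.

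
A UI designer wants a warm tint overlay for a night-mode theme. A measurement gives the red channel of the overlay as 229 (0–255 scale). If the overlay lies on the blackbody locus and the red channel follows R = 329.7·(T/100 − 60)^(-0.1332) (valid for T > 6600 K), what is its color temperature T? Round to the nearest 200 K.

7600 K

(t − 60)^(-0.1332) = 229/329.7 = 0.69457.
t − 60 = 0.69457^(1/-0.1332) = 0.69457^(-7.508) = 15.428, so t = 75.428.
T = 100·t = 7543 K → 7600 K to the nearest 200 K.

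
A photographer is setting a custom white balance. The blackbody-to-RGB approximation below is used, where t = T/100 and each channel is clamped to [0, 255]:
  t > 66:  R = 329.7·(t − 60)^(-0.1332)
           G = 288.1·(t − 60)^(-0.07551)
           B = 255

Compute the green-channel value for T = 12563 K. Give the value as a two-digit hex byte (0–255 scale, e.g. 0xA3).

0xD2

t = 12563/100 = 125.63; the t > 66 branch applies.
G = 288.1·(125.63 − 60)^(-0.07551) = 288.1·65.63^(-0.07551) = 288.1·0.72911 = 210.055.
Rounded: 210; in hex, 0xD2.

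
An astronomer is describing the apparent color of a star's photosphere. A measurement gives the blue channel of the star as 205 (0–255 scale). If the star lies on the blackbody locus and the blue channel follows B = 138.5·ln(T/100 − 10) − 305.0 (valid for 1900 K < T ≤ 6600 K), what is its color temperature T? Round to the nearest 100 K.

ln(t − 10) = (205 + 305.0) / 138.5 = 3.6823.
t − 10 = e^3.6823 = 39.738, so t = 49.738.
T = 100·t = 4974 K → 5000 K to the nearest 100 K.

5000 K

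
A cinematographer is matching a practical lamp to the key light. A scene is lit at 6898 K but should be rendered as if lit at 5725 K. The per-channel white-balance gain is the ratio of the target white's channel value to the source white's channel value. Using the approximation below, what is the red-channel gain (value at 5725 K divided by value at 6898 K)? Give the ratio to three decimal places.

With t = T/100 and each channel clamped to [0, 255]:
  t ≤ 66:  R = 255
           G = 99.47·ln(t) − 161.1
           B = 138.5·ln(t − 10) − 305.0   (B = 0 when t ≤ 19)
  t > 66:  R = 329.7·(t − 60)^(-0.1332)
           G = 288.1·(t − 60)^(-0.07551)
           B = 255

1.036

At 6898 K (t = 68.98):
  R = 329.7·(68.98 − 60)^(-0.1332) = 329.7·8.98^(-0.1332) = 329.7·0.74649 = 246.118.
At 5725 K (t = 57.25):
  R = 255 by definition for t ≤ 66.
Gain = 255.000 / 246.118 = 1.0361 → 1.036.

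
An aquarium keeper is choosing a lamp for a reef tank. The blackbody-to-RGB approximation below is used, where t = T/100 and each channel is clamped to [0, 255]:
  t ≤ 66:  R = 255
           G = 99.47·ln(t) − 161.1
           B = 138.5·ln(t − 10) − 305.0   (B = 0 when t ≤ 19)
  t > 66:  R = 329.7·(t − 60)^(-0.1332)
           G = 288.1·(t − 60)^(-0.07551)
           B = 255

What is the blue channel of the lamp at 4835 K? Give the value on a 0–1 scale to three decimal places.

t = 4835/100 = 48.35; the t ≤ 66 branch applies.
B = 138.5·ln(48.35 − 10) − 305.0 = 138.5·ln 38.35 − 305.0 = 138.5·3.6468 − 305.0 = 200.076.
On a 0–1 scale: 200.076/255 = 0.7846 → 0.785.

0.785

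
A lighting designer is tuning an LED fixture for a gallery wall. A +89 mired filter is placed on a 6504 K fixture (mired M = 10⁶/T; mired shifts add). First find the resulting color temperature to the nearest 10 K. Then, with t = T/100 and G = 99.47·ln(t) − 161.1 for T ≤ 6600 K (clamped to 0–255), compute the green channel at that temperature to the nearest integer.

M_in = 10⁶/6504 = 153.75; M_out = 153.75 + (+89) = 242.75.
T_out = 10⁶/242.75 = 4119.4 K → 4120 K; t = 41.2.
G = 99.47·ln 41.2 − 161.1 = 99.47·3.7184 − 161.1 = 208.773.
Rounded: 209.

209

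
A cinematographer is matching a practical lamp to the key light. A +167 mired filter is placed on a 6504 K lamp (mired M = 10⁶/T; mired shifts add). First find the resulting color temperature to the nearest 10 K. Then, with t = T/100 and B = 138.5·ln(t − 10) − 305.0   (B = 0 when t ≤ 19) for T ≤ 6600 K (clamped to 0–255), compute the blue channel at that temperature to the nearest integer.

M_in = 10⁶/6504 = 153.75; M_out = 153.75 + (+167) = 320.75.
T_out = 10⁶/320.75 = 3117.7 K → 3120 K; t = 31.2.
B = 138.5·ln(31.2 − 10) − 305.0 = 138.5·ln 21.2 − 305.0 = 138.5·3.0540 − 305.0 = 117.979.
Rounded: 118.

118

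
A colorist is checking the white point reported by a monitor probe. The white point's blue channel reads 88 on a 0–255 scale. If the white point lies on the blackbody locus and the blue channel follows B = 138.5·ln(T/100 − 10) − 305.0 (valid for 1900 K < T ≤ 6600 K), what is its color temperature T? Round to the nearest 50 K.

ln(t − 10) = (88 + 305.0) / 138.5 = 2.8375.
t − 10 = e^2.8375 = 17.074, so t = 27.074.
T = 100·t = 2707 K → 2700 K to the nearest 50 K.

2700 K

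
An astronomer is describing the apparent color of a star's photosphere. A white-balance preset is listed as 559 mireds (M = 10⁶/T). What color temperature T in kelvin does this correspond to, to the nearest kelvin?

1789 K

T = 10⁶ / 559 = 1788.91 K → 1789 K.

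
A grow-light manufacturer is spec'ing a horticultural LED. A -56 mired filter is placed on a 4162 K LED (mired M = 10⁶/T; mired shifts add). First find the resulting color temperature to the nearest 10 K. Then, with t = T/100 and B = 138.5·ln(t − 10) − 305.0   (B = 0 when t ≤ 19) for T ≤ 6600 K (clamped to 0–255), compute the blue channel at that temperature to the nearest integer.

220

M_in = 10⁶/4162 = 240.27; M_out = 240.27 + (-56) = 184.27.
T_out = 10⁶/184.27 = 5426.8 K → 5430 K; t = 54.3.
B = 138.5·ln(54.3 − 10) − 305.0 = 138.5·ln 44.3 − 305.0 = 138.5·3.7910 − 305.0 = 220.051.
Rounded: 220.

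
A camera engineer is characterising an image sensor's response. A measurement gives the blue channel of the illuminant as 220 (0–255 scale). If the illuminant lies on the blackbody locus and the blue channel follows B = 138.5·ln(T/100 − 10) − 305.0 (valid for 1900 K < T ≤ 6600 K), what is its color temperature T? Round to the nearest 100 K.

ln(t − 10) = (220 + 305.0) / 138.5 = 3.7906.
t − 10 = e^3.7906 = 44.284, so t = 54.284.
T = 100·t = 5428 K → 5400 K to the nearest 100 K.

5400 K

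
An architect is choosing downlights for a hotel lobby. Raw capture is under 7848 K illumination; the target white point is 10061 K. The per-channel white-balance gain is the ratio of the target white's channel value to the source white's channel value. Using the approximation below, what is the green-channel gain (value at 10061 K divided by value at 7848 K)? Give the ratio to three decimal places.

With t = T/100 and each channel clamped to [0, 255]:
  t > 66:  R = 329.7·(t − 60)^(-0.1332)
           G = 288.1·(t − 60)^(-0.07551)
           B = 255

At 7848 K (t = 78.48):
  G = 288.1·(78.48 − 60)^(-0.07551) = 288.1·18.48^(-0.07551) = 288.1·0.80233 = 231.150.
At 10061 K (t = 100.61):
  G = 288.1·(100.61 − 60)^(-0.07551) = 288.1·40.61^(-0.07551) = 288.1·0.75602 = 217.809.
Gain = 217.809 / 231.150 = 0.9423 → 0.942.

0.942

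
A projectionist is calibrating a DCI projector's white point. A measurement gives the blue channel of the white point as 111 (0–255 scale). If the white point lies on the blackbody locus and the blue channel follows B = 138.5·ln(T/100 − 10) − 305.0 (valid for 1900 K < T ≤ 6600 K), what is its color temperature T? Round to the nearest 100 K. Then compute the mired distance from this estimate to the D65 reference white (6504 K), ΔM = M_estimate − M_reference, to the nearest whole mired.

ln(t − 10) = (111 + 305.0) / 138.5 = 3.0036.
t − 10 = e^3.0036 = 20.158, so t = 30.158.
T = 100·t = 3016 K → 3000 K to the nearest 100 K.
M_estimate = 10⁶/3000 = 333.33; M_reference = 10⁶/6504 = 153.75.
ΔM = 333.33 − 153.75 = 179.58 → +180 mireds.

+180 mireds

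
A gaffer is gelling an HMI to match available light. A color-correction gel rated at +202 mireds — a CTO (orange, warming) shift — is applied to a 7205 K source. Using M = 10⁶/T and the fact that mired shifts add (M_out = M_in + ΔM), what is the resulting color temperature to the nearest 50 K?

M_in = 10⁶/7205 = 138.79 mireds.
M_out = 138.79 + (+202) = 340.79 mireds.
T_out = 10⁶/340.79 = 2934.3 K → 2950 K.

2950 K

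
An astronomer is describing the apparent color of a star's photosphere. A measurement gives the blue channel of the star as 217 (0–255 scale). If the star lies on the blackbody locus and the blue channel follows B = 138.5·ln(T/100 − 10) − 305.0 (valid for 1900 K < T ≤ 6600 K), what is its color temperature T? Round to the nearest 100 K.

ln(t − 10) = (217 + 305.0) / 138.5 = 3.7690.
t − 10 = e^3.7690 = 43.335, so t = 53.335.
T = 100·t = 5333 K → 5300 K to the nearest 100 K.

5300 K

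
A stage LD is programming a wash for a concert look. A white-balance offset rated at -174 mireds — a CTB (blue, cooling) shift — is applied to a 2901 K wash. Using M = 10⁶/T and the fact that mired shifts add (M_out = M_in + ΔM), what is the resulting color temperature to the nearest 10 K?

M_in = 10⁶/2901 = 344.71 mireds.
M_out = 344.71 + (-174) = 170.71 mireds.
T_out = 10⁶/170.71 = 5857.9 K → 5860 K.

5860 K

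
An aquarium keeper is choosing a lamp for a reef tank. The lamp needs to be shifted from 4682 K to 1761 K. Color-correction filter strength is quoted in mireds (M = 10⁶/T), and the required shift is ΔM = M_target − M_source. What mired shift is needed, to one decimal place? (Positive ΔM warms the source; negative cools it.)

+354.3 mireds

M_source = 10⁶/4682 = 213.584; M_target = 10⁶/1761 = 567.859.
ΔM = 567.859 − 213.584 = 354.275 → +354.3 mireds, a warming shift.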